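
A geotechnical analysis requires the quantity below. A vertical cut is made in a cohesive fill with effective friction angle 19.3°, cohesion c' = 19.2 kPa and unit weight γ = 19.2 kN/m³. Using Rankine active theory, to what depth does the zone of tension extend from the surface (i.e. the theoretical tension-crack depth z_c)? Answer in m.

K_a = tan²(45° − 19.3°/2) = 0.5032; √K_a = 0.7094.
The active pressure is zero where K_a γ z = 2c√K_a, so z_c = 2c/(γ√K_a) = 2×19.2/(19.2×0.7094) = 2.819 m.

2.82 m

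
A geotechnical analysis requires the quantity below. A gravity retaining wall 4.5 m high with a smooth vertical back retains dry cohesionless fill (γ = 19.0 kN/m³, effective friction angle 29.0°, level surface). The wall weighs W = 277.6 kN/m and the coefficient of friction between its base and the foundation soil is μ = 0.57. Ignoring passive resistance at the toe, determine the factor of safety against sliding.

K_a = tan²(45° − 29.0°/2) = 0.3470.
P_a = ½K_aγH² = 0.5×0.3470×19.0×4.5² = 66.75 kN/m, acting at H/3 = 1.500 m above the base.
FS_sliding = μW / P_a = 0.57×277.6 / 66.75 = 2.371.

2.37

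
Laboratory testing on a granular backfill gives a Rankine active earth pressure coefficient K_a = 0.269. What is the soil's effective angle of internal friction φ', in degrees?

35.2°

K_a = tan²(45° − φ/2) ⇒ 45° − φ/2 = arctan(√0.269) = 27.41°.
φ = 2(45° − 27.41°) = 35.17°.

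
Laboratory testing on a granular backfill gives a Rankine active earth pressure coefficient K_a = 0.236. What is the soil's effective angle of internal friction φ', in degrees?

38.2°

K_a = tan²(45° − φ/2) ⇒ 45° − φ/2 = arctan(√0.236) = 25.91°.
φ = 2(45° − 25.91°) = 38.18°.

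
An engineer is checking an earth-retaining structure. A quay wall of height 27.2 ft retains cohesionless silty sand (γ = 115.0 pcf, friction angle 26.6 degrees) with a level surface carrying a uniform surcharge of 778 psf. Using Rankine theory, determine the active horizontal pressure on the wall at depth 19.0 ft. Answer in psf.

K_a = (1 − sin φ)/(1 + sin φ) = 0.3814.
σ_v = γz + q = 115.0 × 19.0 + 778 = 2963 psf.
σ_h = K_a σ_v = 0.3814 × 2963 = 1130 psf.

1130 psf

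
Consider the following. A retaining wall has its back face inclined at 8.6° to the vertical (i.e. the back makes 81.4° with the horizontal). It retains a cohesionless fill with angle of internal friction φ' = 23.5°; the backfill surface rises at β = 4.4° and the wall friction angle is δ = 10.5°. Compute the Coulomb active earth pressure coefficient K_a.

0.487

K_a = sin²(α+φ) / [sin²α · sin(α−δ) · (1 + √{sin(φ+δ)sin(φ−β) / (sin(α−δ)sin(α+β))})²].
With α = 81.4°, φ = 23.5°, δ = 10.5°, β = 4.4°: K_a = 0.4871.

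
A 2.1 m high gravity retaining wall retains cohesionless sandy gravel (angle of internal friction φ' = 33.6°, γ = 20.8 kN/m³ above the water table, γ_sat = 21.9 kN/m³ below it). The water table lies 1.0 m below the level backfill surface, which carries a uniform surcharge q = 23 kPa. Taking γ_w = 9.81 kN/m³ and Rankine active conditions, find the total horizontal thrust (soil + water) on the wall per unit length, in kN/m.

K_a = tan²(45° − φ/2) = 0.2875.
γ' = 21.9 − 9.81 = 12.09 kN/m³. h₂ = H − d_w = 1.1 m.
σ'_h: at surface K_a·q = 6.613; at WT K_a(q+γd_w) = 12.59; at base K_a(q+γd_w+γ'h₂) = 16.42 kPa.
P₁ = ½(6.613+12.59)×1.0 = 9.603; P₂ = ½(12.59+16.42)×1.1 = 15.95; P_w = ½γ_w h₂² = 5.935.
Total = 9.603+15.95+5.935 = 31.49 kN/m.

31.5 kN/m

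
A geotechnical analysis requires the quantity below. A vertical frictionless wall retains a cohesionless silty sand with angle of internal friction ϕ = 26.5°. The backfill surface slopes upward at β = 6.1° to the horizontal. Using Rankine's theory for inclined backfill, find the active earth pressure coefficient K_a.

0.391

K_a = cos β · (cos β − √(cos²β − cos²φ)) / (cos β + √(cos²β − cos²φ)).
cos β = 0.9943, cos φ = 0.8949, √(cos²β − cos²φ) = 0.4334.
K_a = 0.9943 × (0.9943 − 0.4334)/(0.9943 + 0.4334) = 0.3907.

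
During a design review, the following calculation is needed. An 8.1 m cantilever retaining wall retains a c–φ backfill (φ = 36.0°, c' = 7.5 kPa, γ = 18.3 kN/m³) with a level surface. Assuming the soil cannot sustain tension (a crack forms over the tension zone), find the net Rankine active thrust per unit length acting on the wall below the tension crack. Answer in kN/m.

K_a = 0.2596; √K_a = 0.5095.
Tension-crack depth z_c = 2c/(γ√K_a) = 2×7.5/(18.3×0.5095) = 1.609 m.
σ_a at base = K_a γ H − 2c√K_a = 0.2596×18.3×8.1 − 2×7.5×0.5095 = 30.84 kPa.
P_a = ½ × 30.84 × (H − z_c) = 0.5×30.84×6.491 = 100.1 kN/m.

100 kN/m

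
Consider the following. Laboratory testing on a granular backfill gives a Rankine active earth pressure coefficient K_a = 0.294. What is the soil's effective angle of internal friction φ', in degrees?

33.1°

K_a = tan²(45° − φ/2) ⇒ 45° − φ/2 = arctan(√0.294) = 28.47°.
φ = 2(45° − 28.47°) = 33.07°.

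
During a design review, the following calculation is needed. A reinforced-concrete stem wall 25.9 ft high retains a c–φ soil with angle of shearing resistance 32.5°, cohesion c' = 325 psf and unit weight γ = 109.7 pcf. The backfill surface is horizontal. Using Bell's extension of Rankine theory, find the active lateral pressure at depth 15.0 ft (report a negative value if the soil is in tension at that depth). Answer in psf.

K_a = (1 − sin φ)/(1 + sin φ) = 0.3010.
σ_a = K_a γ z − 2c√K_a = 0.3010×109.7×15.0 − 2×325×0.5486 = 138.7 psf.

139 psf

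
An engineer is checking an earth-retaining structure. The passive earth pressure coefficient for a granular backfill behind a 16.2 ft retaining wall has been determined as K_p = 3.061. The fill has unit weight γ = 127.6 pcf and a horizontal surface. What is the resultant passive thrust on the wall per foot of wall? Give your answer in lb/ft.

51300 lb/ft

P = ½ K_p γ H² = 0.5 × 3.061 × 127.6 × 16.2² = 51250 lb/ft.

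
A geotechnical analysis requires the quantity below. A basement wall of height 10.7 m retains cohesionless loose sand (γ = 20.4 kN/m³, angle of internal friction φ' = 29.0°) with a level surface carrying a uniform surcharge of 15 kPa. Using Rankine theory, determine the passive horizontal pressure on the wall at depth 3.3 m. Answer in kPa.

K_p = (1 + sin φ)/(1 − sin φ) = 2.882.
σ_v = γz + q = 20.4 × 3.3 + 15 = 82.32 kPa.
σ_h = K_p σ_v = 2.882 × 82.32 = 237.3 kPa.

237 kPa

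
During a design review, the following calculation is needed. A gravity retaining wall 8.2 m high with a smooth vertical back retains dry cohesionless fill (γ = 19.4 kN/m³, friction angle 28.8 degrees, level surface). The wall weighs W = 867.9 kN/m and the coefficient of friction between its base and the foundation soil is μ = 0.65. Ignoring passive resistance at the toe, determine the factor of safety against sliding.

K_a = tan²(45° − 28.8°/2) = 0.3498.
P_a = ½K_aγH² = 0.5×0.3498×19.4×8.2² = 228.1 kN/m, acting at H/3 = 2.733 m above the base.
FS_sliding = μW / P_a = 0.65×867.9 / 228.1 = 2.473.

2.47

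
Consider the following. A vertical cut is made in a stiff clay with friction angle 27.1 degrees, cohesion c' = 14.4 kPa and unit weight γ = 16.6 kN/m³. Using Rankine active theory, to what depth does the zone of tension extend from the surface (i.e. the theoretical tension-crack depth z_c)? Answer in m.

2.84 m

K_a = tan²(45° − 27.1°/2) = 0.3741; √K_a = 0.6116.
The active pressure is zero where K_a γ z = 2c√K_a, so z_c = 2c/(γ√K_a) = 2×14.4/(16.6×0.6116) = 2.837 m.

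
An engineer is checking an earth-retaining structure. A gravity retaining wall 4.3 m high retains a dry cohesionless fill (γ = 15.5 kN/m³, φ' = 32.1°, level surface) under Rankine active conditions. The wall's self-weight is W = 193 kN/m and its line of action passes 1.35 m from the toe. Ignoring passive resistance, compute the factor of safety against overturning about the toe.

K_a = tan²(45° − 32.1°/2) = 0.3060.
P_a = ½K_aγH² = 0.5×0.3060×15.5×4.3² = 43.85 kN/m, acting at H/3 = 1.433 m above the base.
Overturning moment M_o = P_a × H/3 = 43.85 × 1.433 = 62.85.
Resisting moment M_r = W × 1.35 = 193 × 1.35 = 260.6.
FS_overturning = M_r/M_o = 260.6/62.85 = 4.146.

4.15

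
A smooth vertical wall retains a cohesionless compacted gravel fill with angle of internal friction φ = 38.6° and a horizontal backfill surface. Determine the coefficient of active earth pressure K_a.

0.232

K_a = (1 − sin φ)/(1 + sin φ) = (1 − sin 38.6°)/(1 + sin 38.6°) = 0.2316.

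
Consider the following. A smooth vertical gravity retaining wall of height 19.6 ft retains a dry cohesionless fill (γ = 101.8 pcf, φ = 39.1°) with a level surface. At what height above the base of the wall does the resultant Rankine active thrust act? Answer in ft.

K_a = 0.2265.
The pressure distribution is triangular, so the resultant acts at H/3 above the base = 19.6/3 = 6.533 ft.

6.53 ft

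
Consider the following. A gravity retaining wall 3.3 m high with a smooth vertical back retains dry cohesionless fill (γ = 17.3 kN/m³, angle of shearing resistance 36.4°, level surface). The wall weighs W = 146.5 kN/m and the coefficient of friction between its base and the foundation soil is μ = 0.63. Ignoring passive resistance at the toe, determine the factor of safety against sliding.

K_a = tan²(45° − 36.4°/2) = 0.2552.
P_a = ½K_aγH² = 0.5×0.2552×17.3×3.3² = 24.04 kN/m, acting at H/3 = 1.100 m above the base.
FS_sliding = μW / P_a = 0.63×146.5 / 24.04 = 3.840.

3.84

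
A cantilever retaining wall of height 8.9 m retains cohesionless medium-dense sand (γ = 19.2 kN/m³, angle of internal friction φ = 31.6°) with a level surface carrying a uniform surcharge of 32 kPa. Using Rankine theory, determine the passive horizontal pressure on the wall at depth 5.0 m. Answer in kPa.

410 kPa

K_p = (1 + sin φ)/(1 − sin φ) = 3.202.
σ_v = γz + q = 19.2 × 5.0 + 32 = 128.0 kPa.
σ_h = K_p σ_v = 3.202 × 128.0 = 409.8 kPa.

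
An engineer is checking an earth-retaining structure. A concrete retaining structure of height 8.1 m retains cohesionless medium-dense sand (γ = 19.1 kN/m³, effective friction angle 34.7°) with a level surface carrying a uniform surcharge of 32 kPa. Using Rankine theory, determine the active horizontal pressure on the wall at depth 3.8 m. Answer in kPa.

28.7 kPa

K_a = (1 − sin φ)/(1 + sin φ) = 0.2745.
σ_v = γz + q = 19.1 × 3.8 + 32 = 104.6 kPa.
σ_h = K_a σ_v = 0.2745 × 104.6 = 28.70 kPa.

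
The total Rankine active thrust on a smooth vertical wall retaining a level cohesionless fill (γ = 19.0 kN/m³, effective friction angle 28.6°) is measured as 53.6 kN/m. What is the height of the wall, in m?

4.00 m

K_a = 0.3525. P_a = ½ K_a γ H² ⇒ H = √(2P_a/(K_a γ)).
H = √(2×53.6/(0.3525×19.0)) = 4.000 m.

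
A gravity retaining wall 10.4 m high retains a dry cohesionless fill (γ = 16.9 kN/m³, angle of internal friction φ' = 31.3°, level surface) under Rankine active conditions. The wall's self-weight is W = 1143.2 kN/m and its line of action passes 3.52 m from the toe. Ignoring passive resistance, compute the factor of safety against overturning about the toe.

K_a = tan²(45° − 31.3°/2) = 0.3162.
P_a = ½K_aγH² = 0.5×0.3162×16.9×10.4² = 289.0 kN/m, acting at H/3 = 3.467 m above the base.
Overturning moment M_o = P_a × H/3 = 289.0 × 3.467 = 1002.
Resisting moment M_r = W × 3.52 = 1143.2 × 3.52 = 4024.
FS_overturning = M_r/M_o = 4024/1002 = 4.017.

4.02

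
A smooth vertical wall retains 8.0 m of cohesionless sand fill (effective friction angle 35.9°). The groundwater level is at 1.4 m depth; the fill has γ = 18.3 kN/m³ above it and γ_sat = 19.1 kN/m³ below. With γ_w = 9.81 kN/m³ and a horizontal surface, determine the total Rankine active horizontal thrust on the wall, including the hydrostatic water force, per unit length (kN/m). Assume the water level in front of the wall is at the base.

315 kN/m

K_a = tan²(45° − φ/2) = 0.2607.
γ' = 19.1 − 9.81 = 9.290 kN/m³. Depth below WT = 6.6 m.
σ'_h at WT = K_a γ d_w = 6.680 kPa; at base = 6.680 + K_a γ' × 6.6 = 22.67 kPa.
P₁ (0–1.4 m) = ½×6.680×1.4 = 4.676. P₂ (1.4–8.0 m) = ½(6.680+22.67)×6.6 = 96.85.
P_w = ½ γ_w h₂² = 0.5×9.81×6.6² = 213.7. Total = 4.676+96.85+213.7 = 315.2 kN/m.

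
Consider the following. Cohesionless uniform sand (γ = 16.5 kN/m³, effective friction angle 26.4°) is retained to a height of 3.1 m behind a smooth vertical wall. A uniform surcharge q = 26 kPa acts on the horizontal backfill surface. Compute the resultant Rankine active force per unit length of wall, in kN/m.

K_a = tan²(45° − φ/2) = 0.3844.
Soil triangle: ½ K_a γ H² = 0.5×0.3844×16.5×3.1² = 30.48 kN/m.
Surcharge rectangle: K_a q H = 0.3844×26×3.1 = 30.99 kN/m.
Total = 30.48 + 30.99 = 61.46 kN/m.

61.5 kN/m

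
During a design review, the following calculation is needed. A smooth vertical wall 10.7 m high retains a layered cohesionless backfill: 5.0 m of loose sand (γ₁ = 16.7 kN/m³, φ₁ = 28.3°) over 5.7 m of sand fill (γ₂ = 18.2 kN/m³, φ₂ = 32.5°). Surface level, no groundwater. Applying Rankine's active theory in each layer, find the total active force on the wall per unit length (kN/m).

K_a1 = tan²(45°−28.3°/2) = 0.3568; K_a2 = tan²(45°−32.5°/2) = 0.3010.
Layer 1: σ at base = K_a1 γ₁ h₁ = 29.79 kPa; P₁ = ½×29.79×5.0 = 74.48.
Layer 2: σ_v at top = γ₁h₁ = 83.50; σ_h top = K_a2×83.50 = 25.13; σ_h base = K_a2×(83.50+18.2×5.7) = 56.36.
P₂ = ½(25.13+56.36)×5.7 = 232.2. Total P_a = 74.48+232.2 = 306.7 kN/m.

307 kN/m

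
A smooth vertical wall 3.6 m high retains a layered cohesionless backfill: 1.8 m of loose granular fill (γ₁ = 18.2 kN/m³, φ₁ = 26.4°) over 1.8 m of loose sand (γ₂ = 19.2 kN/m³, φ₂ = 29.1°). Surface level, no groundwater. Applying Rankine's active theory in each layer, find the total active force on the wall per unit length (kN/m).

42.5 kN/m

K_a1 = tan²(45°−26.4°/2) = 0.3844; K_a2 = tan²(45°−29.1°/2) = 0.3456.
Layer 1: σ at base = K_a1 γ₁ h₁ = 12.59 kPa; P₁ = ½×12.59×1.8 = 11.33.
Layer 2: σ_v at top = γ₁h₁ = 32.76; σ_h top = K_a2×32.76 = 11.32; σ_h base = K_a2×(32.76+19.2×1.8) = 23.27.
P₂ = ½(11.32+23.27)×1.8 = 31.13. Total P_a = 11.33+31.13 = 42.46 kN/m.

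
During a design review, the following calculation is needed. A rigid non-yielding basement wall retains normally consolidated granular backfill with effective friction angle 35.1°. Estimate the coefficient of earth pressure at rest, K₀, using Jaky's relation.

K₀ = 1 − sin φ' = 1 − sin 35.1° = 0.4250.

0.425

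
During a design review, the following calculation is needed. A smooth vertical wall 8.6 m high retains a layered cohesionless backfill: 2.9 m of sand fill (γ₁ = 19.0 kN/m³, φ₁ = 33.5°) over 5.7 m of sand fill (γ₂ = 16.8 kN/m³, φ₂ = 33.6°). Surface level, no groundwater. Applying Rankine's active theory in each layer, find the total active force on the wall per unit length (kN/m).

192 kN/m

K_a1 = tan²(45°−33.5°/2) = 0.2887; K_a2 = tan²(45°−33.6°/2) = 0.2875.
Layer 1: σ at base = K_a1 γ₁ h₁ = 15.91 kPa; P₁ = ½×15.91×2.9 = 23.07.
Layer 2: σ_v at top = γ₁h₁ = 55.10; σ_h top = K_a2×55.10 = 15.84; σ_h base = K_a2×(55.10+16.8×5.7) = 43.37.
P₂ = ½(15.84+43.37)×5.7 = 168.8. Total P_a = 23.07+168.8 = 191.8 kN/m.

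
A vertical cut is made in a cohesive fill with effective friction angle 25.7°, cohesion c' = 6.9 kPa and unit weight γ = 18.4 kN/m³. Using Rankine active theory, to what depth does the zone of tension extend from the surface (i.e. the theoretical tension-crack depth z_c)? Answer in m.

K_a = tan²(45° − 25.7°/2) = 0.3950; √K_a = 0.6285.
The active pressure is zero where K_a γ z = 2c√K_a, so z_c = 2c/(γ√K_a) = 2×6.9/(18.4×0.6285) = 1.193 m.

1.19 m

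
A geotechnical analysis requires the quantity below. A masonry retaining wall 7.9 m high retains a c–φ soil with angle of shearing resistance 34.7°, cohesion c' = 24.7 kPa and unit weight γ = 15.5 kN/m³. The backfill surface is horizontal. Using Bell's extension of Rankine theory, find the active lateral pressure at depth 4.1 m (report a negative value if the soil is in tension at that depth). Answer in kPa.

K_a = (1 − sin φ)/(1 + sin φ) = 0.2745.
σ_a = K_a γ z − 2c√K_a = 0.2745×15.5×4.1 − 2×24.7×0.5239 = -8.438 kPa.

-8.44 kPa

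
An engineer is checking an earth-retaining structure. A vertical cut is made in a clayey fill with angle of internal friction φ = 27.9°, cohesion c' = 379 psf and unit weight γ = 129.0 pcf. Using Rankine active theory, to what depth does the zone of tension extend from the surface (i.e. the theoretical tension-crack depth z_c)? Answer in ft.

9.76 ft

K_a = tan²(45° − 27.9°/2) = 0.3625; √K_a = 0.6020.
The active pressure is zero where K_a γ z = 2c√K_a, so z_c = 2c/(γ√K_a) = 2×379/(129.0×0.6020) = 9.760 ft.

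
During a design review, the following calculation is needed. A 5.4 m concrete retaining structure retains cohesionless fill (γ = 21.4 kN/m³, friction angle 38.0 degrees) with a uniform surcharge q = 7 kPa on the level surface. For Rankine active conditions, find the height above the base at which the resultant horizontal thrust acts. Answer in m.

K_a = 0.2379.
Triangular part P₁ = ½K_aγH² = 74.22 at H/3 = 1.800 m; rectangular part P₂ = K_a q H = 8.992 at H/2 = 2.700 m.
ȳ = (P₁·1.800 + P₂·2.700)/(P₁+P₂) = 1.897 m.

1.90 m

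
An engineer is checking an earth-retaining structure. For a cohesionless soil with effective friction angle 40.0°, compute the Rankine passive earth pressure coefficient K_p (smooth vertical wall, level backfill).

4.60

K_p = (1 + sin φ)/(1 − sin φ) = tan²(45° + 40.0°/2) = 4.599.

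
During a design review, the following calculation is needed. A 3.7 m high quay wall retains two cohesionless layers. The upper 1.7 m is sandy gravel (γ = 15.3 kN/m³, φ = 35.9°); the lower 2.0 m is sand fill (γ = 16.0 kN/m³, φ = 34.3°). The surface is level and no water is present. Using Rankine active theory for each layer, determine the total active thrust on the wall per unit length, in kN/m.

29.2 kN/m

K_a1 = tan²(45°−35.9°/2) = 0.2607; K_a2 = tan²(45°−34.3°/2) = 0.2792.
Layer 1: σ at base = K_a1 γ₁ h₁ = 6.782 kPa; P₁ = ½×6.782×1.7 = 5.765.
Layer 2: σ_v at top = γ₁h₁ = 26.01; σ_h top = K_a2×26.01 = 7.261; σ_h base = K_a2×(26.01+16.0×2.0) = 16.19.
P₂ = ½(7.261+16.19)×2.0 = 23.46. Total P_a = 5.765+23.46 = 29.22 kN/m.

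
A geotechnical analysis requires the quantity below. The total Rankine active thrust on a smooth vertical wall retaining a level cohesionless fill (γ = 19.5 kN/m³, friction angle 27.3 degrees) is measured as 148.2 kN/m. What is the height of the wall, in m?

K_a = 0.3711. P_a = ½ K_a γ H² ⇒ H = √(2P_a/(K_a γ)).
H = √(2×148.2/(0.3711×19.5)) = 6.400 m.

6.40 m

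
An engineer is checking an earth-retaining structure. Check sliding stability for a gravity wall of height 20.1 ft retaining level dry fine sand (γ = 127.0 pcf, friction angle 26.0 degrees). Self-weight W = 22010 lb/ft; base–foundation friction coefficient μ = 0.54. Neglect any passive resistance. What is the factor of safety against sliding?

1.19

K_a = tan²(45° − 26.0°/2) = 0.3905.
P_a = ½K_aγH² = 0.5×0.3905×127.0×20.1² = 10020 lb/ft, acting at H/3 = 6.700 ft above the base.
FS_sliding = μW / P_a = 0.54×22010 / 10020 = 1.187.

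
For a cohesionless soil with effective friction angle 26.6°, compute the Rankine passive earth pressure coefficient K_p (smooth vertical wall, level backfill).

2.62

K_p = (1 + sin φ)/(1 − sin φ) = tan²(45° + 26.6°/2) = 2.622.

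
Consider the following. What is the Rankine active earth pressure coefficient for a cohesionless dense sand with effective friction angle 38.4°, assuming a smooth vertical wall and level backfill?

K_a = tan²(45° − φ/2) = tan²(25.80°) = 0.2337.

0.234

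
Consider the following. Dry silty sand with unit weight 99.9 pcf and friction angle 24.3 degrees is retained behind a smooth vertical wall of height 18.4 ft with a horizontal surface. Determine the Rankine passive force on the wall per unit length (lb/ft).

K_p = tan²(45° + φ/2) = 2.399.
P_p = ½ K_p γ H² = 0.5 × 2.399 × 99.9 × 18.4² = 40560 lb/ft.

40600 lb/ft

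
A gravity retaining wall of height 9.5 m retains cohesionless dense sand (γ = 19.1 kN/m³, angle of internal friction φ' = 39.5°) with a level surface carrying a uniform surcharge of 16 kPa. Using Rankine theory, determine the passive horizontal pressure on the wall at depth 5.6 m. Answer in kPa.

553 kPa

K_p = (1 + sin φ)/(1 − sin φ) = 4.496.
σ_v = γz + q = 19.1 × 5.6 + 16 = 123.0 kPa.
σ_h = K_p σ_v = 4.496 × 123.0 = 552.8 kPa.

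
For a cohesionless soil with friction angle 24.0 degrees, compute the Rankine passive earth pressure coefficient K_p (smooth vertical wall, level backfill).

K_p = (1 + sin φ)/(1 − sin φ) = tan²(45° + 24.0°/2) = 2.371.

2.37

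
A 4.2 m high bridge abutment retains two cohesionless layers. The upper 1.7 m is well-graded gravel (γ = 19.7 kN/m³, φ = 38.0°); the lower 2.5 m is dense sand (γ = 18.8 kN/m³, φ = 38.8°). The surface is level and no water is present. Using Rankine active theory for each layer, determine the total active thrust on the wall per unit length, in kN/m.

K_a1 = tan²(45°−38.0°/2) = 0.2379; K_a2 = tan²(45°−38.8°/2) = 0.2296.
Layer 1: σ at base = K_a1 γ₁ h₁ = 7.967 kPa; P₁ = ½×7.967×1.7 = 6.772.
Layer 2: σ_v at top = γ₁h₁ = 33.49; σ_h top = K_a2×33.49 = 7.688; σ_h base = K_a2×(33.49+18.8×2.5) = 18.48.
P₂ = ½(7.688+18.48)×2.5 = 32.71. Total P_a = 6.772+32.71 = 39.48 kN/m.

39.5 kN/m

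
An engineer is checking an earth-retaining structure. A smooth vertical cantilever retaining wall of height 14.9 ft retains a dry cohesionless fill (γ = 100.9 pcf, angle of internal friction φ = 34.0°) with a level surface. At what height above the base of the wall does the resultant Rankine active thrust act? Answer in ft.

K_a = 0.2827.
The pressure distribution is triangular, so the resultant acts at H/3 above the base = 14.9/3 = 4.967 ft.

4.97 ft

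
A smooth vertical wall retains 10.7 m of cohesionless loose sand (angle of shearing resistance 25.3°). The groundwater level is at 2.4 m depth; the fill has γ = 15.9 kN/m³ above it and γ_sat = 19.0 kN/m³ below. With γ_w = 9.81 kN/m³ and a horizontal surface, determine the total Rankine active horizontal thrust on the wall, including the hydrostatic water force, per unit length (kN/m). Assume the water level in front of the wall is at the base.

K_a = tan²(45° − φ/2) = 0.4012.
γ' = 19.0 − 9.81 = 9.190 kN/m³. Depth below WT = 8.3 m.
σ'_h at WT = K_a γ d_w = 15.31 kPa; at base = 15.31 + K_a γ' × 8.3 = 45.91 kPa.
P₁ (0–2.4 m) = ½×15.31×2.4 = 18.37. P₂ (2.4–10.7 m) = ½(15.31+45.91)×8.3 = 254.1.
P_w = ½ γ_w h₂² = 0.5×9.81×8.3² = 337.9. Total = 18.37+254.1+337.9 = 610.3 kN/m.

610 kN/m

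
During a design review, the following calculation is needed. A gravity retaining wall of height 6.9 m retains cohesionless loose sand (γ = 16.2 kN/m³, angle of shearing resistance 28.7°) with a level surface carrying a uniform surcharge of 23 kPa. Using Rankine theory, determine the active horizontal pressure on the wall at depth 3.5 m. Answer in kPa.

28.0 kPa

K_a = (1 − sin φ)/(1 + sin φ) = 0.3511.
σ_v = γz + q = 16.2 × 3.5 + 23 = 79.70 kPa.
σ_h = K_a σ_v = 0.3511 × 79.70 = 27.99 kPa.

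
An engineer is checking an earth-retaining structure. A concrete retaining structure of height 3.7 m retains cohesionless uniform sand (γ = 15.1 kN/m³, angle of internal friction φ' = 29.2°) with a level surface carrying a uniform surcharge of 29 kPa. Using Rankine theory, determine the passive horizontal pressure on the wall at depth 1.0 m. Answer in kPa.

128 kPa

K_p = (1 + sin φ)/(1 − sin φ) = 2.905.
σ_v = γz + q = 15.1 × 1.0 + 29 = 44.10 kPa.
σ_h = K_p σ_v = 2.905 × 44.10 = 128.1 kPa.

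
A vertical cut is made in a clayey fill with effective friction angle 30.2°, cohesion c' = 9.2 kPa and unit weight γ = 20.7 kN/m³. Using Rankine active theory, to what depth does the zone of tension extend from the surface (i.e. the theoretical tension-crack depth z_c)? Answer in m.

K_a = tan²(45° − 30.2°/2) = 0.3307; √K_a = 0.5750.
The active pressure is zero where K_a γ z = 2c√K_a, so z_c = 2c/(γ√K_a) = 2×9.2/(20.7×0.5750) = 1.546 m.

1.55 m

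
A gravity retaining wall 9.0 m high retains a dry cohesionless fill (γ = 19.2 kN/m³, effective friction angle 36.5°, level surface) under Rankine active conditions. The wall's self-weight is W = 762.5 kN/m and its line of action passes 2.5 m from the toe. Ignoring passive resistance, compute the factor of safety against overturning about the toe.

K_a = tan²(45° − 36.5°/2) = 0.2541.
P_a = ½K_aγH² = 0.5×0.2541×19.2×9.0² = 197.6 kN/m, acting at H/3 = 3.000 m above the base.
Overturning moment M_o = P_a × H/3 = 197.6 × 3.000 = 592.7.
Resisting moment M_r = W × 2.5 = 762.5 × 2.5 = 1906.
FS_overturning = M_r/M_o = 1906/592.7 = 3.216.

3.22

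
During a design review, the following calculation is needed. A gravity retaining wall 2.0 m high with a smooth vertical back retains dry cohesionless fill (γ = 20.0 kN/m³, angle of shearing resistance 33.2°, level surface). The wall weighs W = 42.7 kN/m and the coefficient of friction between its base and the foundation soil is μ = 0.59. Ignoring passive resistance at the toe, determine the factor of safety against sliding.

K_a = tan²(45° − 33.2°/2) = 0.2924.
P_a = ½K_aγH² = 0.5×0.2924×20.0×2.0² = 11.69 kN/m, acting at H/3 = 0.6667 m above the base.
FS_sliding = μW / P_a = 0.59×42.7 / 11.69 = 2.154.

2.15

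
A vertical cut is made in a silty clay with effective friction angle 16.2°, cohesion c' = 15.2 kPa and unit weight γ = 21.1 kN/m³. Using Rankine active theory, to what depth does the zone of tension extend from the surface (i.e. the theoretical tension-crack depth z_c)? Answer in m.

K_a = tan²(45° − 16.2°/2) = 0.5637; √K_a = 0.7508.
The active pressure is zero where K_a γ z = 2c√K_a, so z_c = 2c/(γ√K_a) = 2×15.2/(21.1×0.7508) = 1.919 m.

1.92 m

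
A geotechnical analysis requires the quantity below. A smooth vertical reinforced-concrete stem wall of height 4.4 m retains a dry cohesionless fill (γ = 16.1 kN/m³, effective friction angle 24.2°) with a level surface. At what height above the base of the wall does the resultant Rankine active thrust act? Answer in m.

K_a = 0.4185.
The pressure distribution is triangular, so the resultant acts at H/3 above the base = 4.4/3 = 1.467 m.

1.47 m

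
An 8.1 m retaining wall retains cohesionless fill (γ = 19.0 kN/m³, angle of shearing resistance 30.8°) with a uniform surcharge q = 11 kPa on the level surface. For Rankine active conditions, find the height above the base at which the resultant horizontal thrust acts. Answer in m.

2.87 m

K_a = 0.3227.
Triangular part P₁ = ½K_aγH² = 201.1 at H/3 = 2.700 m; rectangular part P₂ = K_a q H = 28.75 at H/2 = 4.050 m.
ȳ = (P₁·2.700 + P₂·4.050)/(P₁+P₂) = 2.869 m.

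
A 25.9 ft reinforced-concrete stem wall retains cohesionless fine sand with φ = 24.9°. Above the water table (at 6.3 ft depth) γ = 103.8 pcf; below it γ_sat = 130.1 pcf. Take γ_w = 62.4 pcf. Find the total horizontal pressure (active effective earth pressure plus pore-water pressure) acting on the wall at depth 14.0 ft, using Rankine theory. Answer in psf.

959 psf

K_a = (1 − sin φ)/(1 + sin φ) = 0.4074.
γ' = 130.1 − 62.4 = 67.70 pcf.
Effective vertical stress at 14.0 ft: σ'_v = 103.8×6.3 + 67.70×7.70 = 1175 psf.
σ'_h = K_a σ'_v = 0.4074 × 1175 = 478.8 psf; u = γ_w × 7.70 = 480.5 psf.
Total σ_h = 478.8 + 480.5 = 959.3 psf.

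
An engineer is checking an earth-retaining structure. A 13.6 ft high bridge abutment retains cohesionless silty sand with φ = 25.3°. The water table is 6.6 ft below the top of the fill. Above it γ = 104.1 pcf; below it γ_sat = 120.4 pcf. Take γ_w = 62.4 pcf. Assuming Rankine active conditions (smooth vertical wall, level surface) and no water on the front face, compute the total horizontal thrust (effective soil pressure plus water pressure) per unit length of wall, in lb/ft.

K_a = tan²(45° − φ/2) = 0.4012.
γ' = 120.4 − 62.4 = 58.00 pcf. Depth below WT = 7.0 ft.
σ'_h at WT = K_a γ d_w = 275.6 psf; at base = 275.6 + K_a γ' × 7.0 = 438.5 psf.
P₁ (0–6.6 ft) = ½×275.6×6.6 = 909.6. P₂ (6.6–13.6 ft) = ½(275.6+438.5)×7.0 = 2500.
P_w = ½ γ_w h₂² = 0.5×62.4×7.0² = 1529. Total = 909.6+2500+1529 = 4938 lb/ft.

4940 lb/ft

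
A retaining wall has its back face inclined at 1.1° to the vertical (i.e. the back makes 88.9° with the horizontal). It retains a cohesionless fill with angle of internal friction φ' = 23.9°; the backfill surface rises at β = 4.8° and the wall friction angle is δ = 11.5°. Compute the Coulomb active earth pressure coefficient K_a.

K_a = sin²(α+φ) / [sin²α · sin(α−δ) · (1 + √{sin(φ+δ)sin(φ−β) / (sin(α−δ)sin(α+β))})²].
With α = 88.9°, φ = 23.9°, δ = 11.5°, β = 4.8°: K_a = 0.4194.

0.419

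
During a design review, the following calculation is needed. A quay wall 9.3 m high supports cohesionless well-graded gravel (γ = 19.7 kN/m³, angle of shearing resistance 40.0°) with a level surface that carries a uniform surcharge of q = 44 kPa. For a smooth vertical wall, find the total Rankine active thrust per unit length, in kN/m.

274 kN/m

K_a = tan²(45° − φ/2) = 0.2174.
Soil triangle: ½ K_a γ H² = 0.5×0.2174×19.7×9.3² = 185.2 kN/m.
Surcharge rectangle: K_a q H = 0.2174×44×9.3 = 88.98 kN/m.
Total = 185.2 + 88.98 = 274.2 kN/m.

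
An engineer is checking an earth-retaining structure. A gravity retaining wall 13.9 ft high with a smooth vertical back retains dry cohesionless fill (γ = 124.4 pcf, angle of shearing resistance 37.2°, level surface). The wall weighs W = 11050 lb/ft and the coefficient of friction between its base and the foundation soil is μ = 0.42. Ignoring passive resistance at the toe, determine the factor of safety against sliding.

1.57

K_a = tan²(45° − 37.2°/2) = 0.2464.
P_a = ½K_aγH² = 0.5×0.2464×124.4×13.9² = 2961 lb/ft, acting at H/3 = 4.633 ft above the base.
FS_sliding = μW / P_a = 0.42×11050 / 2961 = 1.567.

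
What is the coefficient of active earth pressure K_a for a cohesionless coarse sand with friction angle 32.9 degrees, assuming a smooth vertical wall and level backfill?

0.296

K_a = (1 − sin φ)/(1 + sin φ) = (1 − sin 32.9°)/(1 + sin 32.9°) = 0.2960.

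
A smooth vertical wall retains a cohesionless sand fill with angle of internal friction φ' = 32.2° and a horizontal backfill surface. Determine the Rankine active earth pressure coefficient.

K_a = (1 − sin φ)/(1 + sin φ) = (1 − sin 32.2°)/(1 + sin 32.2°) = 0.3047.

0.305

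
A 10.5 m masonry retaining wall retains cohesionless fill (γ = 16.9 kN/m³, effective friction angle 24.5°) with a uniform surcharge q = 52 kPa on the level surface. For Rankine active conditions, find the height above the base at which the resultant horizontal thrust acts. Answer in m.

K_a = 0.4137.
Triangular part P₁ = ½K_aγH² = 385.4 at H/3 = 3.500 m; rectangular part P₂ = K_a q H = 225.9 at H/2 = 5.250 m.
ȳ = (P₁·3.500 + P₂·5.250)/(P₁+P₂) = 4.147 m.

4.15 m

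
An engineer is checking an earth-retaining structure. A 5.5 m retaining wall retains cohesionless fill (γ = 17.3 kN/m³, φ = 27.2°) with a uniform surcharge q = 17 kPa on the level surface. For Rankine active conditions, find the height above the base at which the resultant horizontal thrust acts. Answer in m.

2.07 m

K_a = 0.3726.
Triangular part P₁ = ½K_aγH² = 97.49 at H/3 = 1.833 m; rectangular part P₂ = K_a q H = 34.84 at H/2 = 2.750 m.
ȳ = (P₁·1.833 + P₂·2.750)/(P₁+P₂) = 2.075 m.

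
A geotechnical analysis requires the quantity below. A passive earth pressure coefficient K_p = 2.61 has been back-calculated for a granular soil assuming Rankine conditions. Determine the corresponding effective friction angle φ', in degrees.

K_p = (1+sin φ)/(1−sin φ) ⇒ sin φ = (K_p − 1)/(K_p + 1) = 0.4460.
φ = arcsin(0.4460) = 26.49°.

26.5°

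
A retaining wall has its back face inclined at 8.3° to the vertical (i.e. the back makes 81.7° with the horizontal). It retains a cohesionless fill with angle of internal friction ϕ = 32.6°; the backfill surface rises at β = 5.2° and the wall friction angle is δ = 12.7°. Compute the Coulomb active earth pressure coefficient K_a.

K_a = sin²(α+φ) / [sin²α · sin(α−δ) · (1 + √{sin(φ+δ)sin(φ−β) / (sin(α−δ)sin(α+β))})²].
With α = 81.7°, φ = 32.6°, δ = 12.7°, β = 5.2°: K_a = 0.3584.

0.358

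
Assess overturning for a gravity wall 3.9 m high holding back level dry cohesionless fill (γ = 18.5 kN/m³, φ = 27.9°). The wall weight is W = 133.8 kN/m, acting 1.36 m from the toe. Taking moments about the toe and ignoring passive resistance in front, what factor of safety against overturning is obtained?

K_a = tan²(45° − 27.9°/2) = 0.3625.
P_a = ½K_aγH² = 0.5×0.3625×18.5×3.9² = 51.00 kN/m, acting at H/3 = 1.300 m above the base.
Overturning moment M_o = P_a × H/3 = 51.00 × 1.300 = 66.29.
Resisting moment M_r = W × 1.36 = 133.8 × 1.36 = 182.0.
FS_overturning = M_r/M_o = 182.0/66.29 = 2.745.

2.74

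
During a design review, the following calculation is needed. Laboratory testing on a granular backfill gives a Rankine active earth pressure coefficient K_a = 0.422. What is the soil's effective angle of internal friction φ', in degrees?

24.0°

K_a = tan²(45° − φ/2) ⇒ 45° − φ/2 = arctan(√0.422) = 33.01°.
φ = 2(45° − 33.01°) = 23.98°.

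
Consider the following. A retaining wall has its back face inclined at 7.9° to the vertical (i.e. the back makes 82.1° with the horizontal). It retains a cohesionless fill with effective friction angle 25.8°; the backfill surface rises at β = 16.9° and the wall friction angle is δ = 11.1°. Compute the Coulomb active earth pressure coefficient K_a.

K_a = sin²(α+φ) / [sin²α · sin(α−δ) · (1 + √{sin(φ+δ)sin(φ−β) / (sin(α−δ)sin(α+β))})²].
With α = 82.1°, φ = 25.8°, δ = 11.1°, β = 16.9°: K_a = 0.5642.

0.564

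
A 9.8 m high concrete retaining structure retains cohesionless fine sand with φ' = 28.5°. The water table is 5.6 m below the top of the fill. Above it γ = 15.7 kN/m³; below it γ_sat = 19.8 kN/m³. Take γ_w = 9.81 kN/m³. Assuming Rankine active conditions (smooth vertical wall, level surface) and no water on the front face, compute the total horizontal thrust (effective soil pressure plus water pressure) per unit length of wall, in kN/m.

336 kN/m

K_a = tan²(45° − φ/2) = 0.3540.
γ' = 19.8 − 9.81 = 9.990 kN/m³. Depth below WT = 4.2 m.
σ'_h at WT = K_a γ d_w = 31.12 kPa; at base = 31.12 + K_a γ' × 4.2 = 45.97 kPa.
P₁ (0–5.6 m) = ½×31.12×5.6 = 87.13. P₂ (5.6–9.8 m) = ½(31.12+45.97)×4.2 = 161.9.
P_w = ½ γ_w h₂² = 0.5×9.81×4.2² = 86.52. Total = 87.13+161.9+86.52 = 335.5 kN/m.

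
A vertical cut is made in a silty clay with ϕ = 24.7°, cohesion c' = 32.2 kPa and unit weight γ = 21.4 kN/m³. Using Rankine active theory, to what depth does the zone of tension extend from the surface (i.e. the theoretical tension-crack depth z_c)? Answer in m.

4.70 m

K_a = tan²(45° − 24.7°/2) = 0.4106; √K_a = 0.6408.
The active pressure is zero where K_a γ z = 2c√K_a, so z_c = 2c/(γ√K_a) = 2×32.2/(21.4×0.6408) = 4.697 m.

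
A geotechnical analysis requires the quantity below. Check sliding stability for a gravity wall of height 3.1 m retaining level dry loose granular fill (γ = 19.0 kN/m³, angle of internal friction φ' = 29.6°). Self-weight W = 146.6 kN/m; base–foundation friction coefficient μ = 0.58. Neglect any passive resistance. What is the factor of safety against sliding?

K_a = tan²(45° − 29.6°/2) = 0.3387.
P_a = ½K_aγH² = 0.5×0.3387×19.0×3.1² = 30.93 kN/m, acting at H/3 = 1.033 m above the base.
FS_sliding = μW / P_a = 0.58×146.6 / 30.93 = 2.749.

2.75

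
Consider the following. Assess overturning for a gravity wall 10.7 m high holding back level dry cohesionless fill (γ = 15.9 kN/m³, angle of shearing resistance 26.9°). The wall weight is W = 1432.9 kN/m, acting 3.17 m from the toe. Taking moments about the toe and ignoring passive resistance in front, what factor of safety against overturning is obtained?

3.71

K_a = tan²(45° − 26.9°/2) = 0.3770.
P_a = ½K_aγH² = 0.5×0.3770×15.9×10.7² = 343.1 kN/m, acting at H/3 = 3.567 m above the base.
Overturning moment M_o = P_a × H/3 = 343.1 × 3.567 = 1224.
Resisting moment M_r = W × 3.17 = 1432.9 × 3.17 = 4542.
FS_overturning = M_r/M_o = 4542/1224 = 3.711.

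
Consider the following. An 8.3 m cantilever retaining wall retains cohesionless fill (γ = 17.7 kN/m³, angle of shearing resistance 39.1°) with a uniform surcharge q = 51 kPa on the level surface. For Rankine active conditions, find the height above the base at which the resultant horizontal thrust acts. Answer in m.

K_a = 0.2265.
Triangular part P₁ = ½K_aγH² = 138.1 at H/3 = 2.767 m; rectangular part P₂ = K_a q H = 95.87 at H/2 = 4.150 m.
ȳ = (P₁·2.767 + P₂·4.150)/(P₁+P₂) = 3.334 m.

3.33 m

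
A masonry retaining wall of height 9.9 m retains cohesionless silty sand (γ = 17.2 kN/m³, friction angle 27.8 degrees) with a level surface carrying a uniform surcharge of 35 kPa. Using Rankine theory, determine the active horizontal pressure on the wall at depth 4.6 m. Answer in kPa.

41.5 kPa

K_a = (1 − sin φ)/(1 + sin φ) = 0.3639.
σ_v = γz + q = 17.2 × 4.6 + 35 = 114.1 kPa.
σ_h = K_a σ_v = 0.3639 × 114.1 = 41.53 kPa.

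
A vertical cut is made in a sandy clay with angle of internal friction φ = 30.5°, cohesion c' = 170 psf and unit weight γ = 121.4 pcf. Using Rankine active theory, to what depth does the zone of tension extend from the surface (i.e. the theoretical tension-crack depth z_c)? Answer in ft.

4.90 ft

K_a = tan²(45° − 30.5°/2) = 0.3267; √K_a = 0.5715.
The active pressure is zero where K_a γ z = 2c√K_a, so z_c = 2c/(γ√K_a) = 2×170/(121.4×0.5715) = 4.900 ft.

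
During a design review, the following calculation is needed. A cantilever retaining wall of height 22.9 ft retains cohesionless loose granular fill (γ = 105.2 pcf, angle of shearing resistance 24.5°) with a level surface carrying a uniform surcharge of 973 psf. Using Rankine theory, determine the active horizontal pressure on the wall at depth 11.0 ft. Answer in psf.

881 psf

K_a = (1 − sin φ)/(1 + sin φ) = 0.4137.
σ_v = γz + q = 105.2 × 11.0 + 973 = 2130 psf.
σ_h = K_a σ_v = 0.4137 × 2130 = 881.3 psf.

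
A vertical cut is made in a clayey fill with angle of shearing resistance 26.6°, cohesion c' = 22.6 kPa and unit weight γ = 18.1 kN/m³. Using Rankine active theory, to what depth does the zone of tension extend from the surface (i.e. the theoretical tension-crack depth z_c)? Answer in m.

K_a = tan²(45° − 26.6°/2) = 0.3814; √K_a = 0.6176.
The active pressure is zero where K_a γ z = 2c√K_a, so z_c = 2c/(γ√K_a) = 2×22.6/(18.1×0.6176) = 4.043 m.

4.04 m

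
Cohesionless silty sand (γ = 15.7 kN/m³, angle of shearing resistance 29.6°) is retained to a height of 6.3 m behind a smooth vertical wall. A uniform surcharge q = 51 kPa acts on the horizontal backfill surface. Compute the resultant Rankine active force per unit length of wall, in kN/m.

K_a = tan²(45° − φ/2) = 0.3387.
Soil triangle: ½ K_a γ H² = 0.5×0.3387×15.7×6.3² = 105.5 kN/m.
Surcharge rectangle: K_a q H = 0.3387×51×6.3 = 108.8 kN/m.
Total = 105.5 + 108.8 = 214.4 kN/m.

214 kN/m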